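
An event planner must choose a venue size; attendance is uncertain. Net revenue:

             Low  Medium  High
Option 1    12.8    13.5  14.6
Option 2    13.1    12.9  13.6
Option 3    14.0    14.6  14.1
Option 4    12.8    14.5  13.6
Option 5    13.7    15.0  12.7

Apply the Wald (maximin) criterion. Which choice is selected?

Option 3

Row minima: Option 1=12.8, Option 2=12.9, Option 3=14.0, Option 4=12.8, Option 5=12.7
Best worst-case = 14.0 → Option 3.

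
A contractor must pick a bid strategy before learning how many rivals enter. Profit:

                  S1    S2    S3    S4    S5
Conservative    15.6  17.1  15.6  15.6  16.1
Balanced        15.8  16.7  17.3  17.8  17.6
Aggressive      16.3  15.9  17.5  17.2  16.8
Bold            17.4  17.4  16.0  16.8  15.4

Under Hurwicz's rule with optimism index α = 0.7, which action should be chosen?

Balanced

Conservative: 0.7·17.1 + 0.3·15.6 = 16.65
Balanced: 0.7·17.8 + 0.3·15.8 = 17.2
Aggressive: 0.7·17.5 + 0.3·15.9 = 17.02
Bold: 0.7·17.4 + 0.3·15.4 = 16.8
Highest Hurwicz score = 17.2 → Balanced.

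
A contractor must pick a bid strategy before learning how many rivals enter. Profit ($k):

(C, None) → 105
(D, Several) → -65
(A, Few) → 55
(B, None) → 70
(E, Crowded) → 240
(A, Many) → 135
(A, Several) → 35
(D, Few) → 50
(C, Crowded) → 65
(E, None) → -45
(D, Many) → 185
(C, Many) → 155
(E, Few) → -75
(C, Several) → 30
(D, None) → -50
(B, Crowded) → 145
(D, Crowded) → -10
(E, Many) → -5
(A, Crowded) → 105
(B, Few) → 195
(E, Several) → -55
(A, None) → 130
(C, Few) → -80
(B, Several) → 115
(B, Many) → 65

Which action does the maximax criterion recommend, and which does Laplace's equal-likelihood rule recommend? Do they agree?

maximax → E; laplace → B (disagree)

Row maxima: A=135, B=195, C=155, D=185, E=240
Best best-case = 240 → E.
Row averages: A=92, B=118, C=55, D=22, E=12
Highest average = 118 → B.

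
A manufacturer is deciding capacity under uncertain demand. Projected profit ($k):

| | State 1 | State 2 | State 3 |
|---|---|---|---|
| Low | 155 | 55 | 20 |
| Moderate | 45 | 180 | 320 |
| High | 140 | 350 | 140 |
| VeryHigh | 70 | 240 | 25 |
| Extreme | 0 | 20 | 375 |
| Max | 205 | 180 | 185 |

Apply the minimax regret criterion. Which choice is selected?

Moderate

Column bests: State 1=205, State 2=350, State 3=375.
Low regrets: 50, 295, 355 → max 355
Moderate regrets: 160, 170, 55 → max 170
High regrets: 65, 0, 235 → max 235
VeryHigh regrets: 135, 110, 350 → max 350
Extreme regrets: 205, 330, 0 → max 330
Max regrets: 0, 170, 190 → max 190
Smallest max regret = 170 → Moderate.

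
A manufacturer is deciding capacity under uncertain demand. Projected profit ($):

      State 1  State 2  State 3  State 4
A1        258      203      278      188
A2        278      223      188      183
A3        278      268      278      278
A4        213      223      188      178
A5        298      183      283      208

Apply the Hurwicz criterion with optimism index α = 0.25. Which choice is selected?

A3

A1: 0.25·278 + 0.75·188 = 210.5
A2: 0.25·278 + 0.75·183 = 206.75
A3: 0.25·278 + 0.75·268 = 270.5
A4: 0.25·223 + 0.75·178 = 189.25
A5: 0.25·298 + 0.75·183 = 211.75
Highest Hurwicz score = 270.5 → A3.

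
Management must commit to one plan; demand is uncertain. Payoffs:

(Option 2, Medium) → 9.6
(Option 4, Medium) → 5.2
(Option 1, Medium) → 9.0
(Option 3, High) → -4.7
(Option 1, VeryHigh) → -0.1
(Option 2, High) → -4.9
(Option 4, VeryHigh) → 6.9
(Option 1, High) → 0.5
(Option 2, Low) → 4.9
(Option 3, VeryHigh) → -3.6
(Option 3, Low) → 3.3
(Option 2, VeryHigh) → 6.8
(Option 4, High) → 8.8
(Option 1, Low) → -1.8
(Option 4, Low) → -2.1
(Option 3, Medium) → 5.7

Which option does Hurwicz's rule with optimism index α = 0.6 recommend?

Option 1: 0.6·9.0 + 0.4·(-1.8) = 4.68
Option 2: 0.6·9.6 + 0.4·(-4.9) = 3.8
Option 3: 0.6·5.7 + 0.4·(-4.7) = 1.54
Option 4: 0.6·8.8 + 0.4·(-2.1) = 4.44
Highest Hurwicz score = 4.68 → Option 1.

Option 1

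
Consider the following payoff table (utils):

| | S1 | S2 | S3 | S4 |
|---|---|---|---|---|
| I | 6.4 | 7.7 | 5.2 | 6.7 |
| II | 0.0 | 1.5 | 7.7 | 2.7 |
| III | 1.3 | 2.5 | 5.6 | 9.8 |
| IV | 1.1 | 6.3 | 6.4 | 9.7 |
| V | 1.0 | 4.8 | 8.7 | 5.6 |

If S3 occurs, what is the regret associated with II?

1.0

Best payoff under S3 is 8.7.
Regret = 8.7 − 7.7 = 1.0.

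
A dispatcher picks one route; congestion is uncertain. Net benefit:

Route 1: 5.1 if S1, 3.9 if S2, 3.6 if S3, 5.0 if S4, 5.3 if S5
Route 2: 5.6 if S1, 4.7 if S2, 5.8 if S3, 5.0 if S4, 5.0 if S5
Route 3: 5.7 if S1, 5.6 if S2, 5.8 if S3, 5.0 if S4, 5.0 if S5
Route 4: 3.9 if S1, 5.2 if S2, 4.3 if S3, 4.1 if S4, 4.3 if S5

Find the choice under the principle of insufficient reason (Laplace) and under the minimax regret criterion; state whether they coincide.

Row averages: Route 1=4.58, Route 2=5.22, Route 3=5.42, Route 4=4.36
Highest average = 5.42 → Route 3.
Column bests: S1=5.7, S2=5.6, S3=5.8, S4=5.0, S5=5.3.
Route 1 regrets: 0.6, 1.7, 2.2, 0.0, 0.0 → max 2.2
Route 2 regrets: 0.1, 0.9, 0.0, 0.0, 0.3 → max 0.9
Route 3 regrets: 0.0, 0.0, 0.0, 0.0, 0.3 → max 0.3
Route 4 regrets: 1.8, 0.4, 1.5, 0.9, 1.0 → max 1.8
Smallest max regret = 0.3 → Route 3.

laplace → Route 3; minimax regret → Route 3 (agree)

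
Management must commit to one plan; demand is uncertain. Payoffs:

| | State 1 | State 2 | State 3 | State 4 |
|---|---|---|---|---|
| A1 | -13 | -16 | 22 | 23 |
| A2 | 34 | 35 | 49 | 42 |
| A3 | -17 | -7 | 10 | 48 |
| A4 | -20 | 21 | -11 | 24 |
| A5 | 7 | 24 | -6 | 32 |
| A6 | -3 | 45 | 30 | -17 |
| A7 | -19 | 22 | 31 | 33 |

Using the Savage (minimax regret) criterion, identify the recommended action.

Column bests: State 1=34, State 2=45, State 3=49, State 4=48.
A1 regrets: 47, 61, 27, 25 → max 61
A2 regrets: 0, 10, 0, 6 → max 10
A3 regrets: 51, 52, 39, 0 → max 52
A4 regrets: 54, 24, 60, 24 → max 60
A5 regrets: 27, 21, 55, 16 → max 55
A6 regrets: 37, 0, 19, 65 → max 65
A7 regrets: 53, 23, 18, 15 → max 53
Smallest max regret = 10 → A2.

A2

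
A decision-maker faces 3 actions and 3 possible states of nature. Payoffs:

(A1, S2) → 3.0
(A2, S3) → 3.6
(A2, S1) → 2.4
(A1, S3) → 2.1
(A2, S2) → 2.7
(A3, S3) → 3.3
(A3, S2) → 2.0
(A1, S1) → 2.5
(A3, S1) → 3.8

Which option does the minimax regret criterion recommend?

A3

Column bests: S1=3.8, S2=3.0, S3=3.6.
A1 regrets: 1.3, 0.0, 1.5 → max 1.5
A2 regrets: 1.4, 0.3, 0.0 → max 1.4
A3 regrets: 0.0, 1.0, 0.3 → max 1.0
Smallest max regret = 1.0 → A3.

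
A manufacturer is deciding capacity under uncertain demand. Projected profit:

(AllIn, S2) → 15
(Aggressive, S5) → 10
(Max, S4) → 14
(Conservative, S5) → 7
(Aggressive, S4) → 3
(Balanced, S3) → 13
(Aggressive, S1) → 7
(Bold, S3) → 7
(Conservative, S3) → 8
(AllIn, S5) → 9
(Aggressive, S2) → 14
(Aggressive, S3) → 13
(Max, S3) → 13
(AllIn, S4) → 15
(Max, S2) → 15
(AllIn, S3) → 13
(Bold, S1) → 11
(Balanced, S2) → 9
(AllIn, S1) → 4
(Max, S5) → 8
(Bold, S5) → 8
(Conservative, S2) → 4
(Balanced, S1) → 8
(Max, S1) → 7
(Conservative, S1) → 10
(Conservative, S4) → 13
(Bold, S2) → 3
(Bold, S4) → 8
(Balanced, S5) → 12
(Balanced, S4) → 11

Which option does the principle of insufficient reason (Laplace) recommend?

Row averages: Conservative=8.4, Balanced=10.6, Aggressive=9.4, Bold=7.4, AllIn=11.2, Max=11.4
Highest average = 11.4 → Max.

Max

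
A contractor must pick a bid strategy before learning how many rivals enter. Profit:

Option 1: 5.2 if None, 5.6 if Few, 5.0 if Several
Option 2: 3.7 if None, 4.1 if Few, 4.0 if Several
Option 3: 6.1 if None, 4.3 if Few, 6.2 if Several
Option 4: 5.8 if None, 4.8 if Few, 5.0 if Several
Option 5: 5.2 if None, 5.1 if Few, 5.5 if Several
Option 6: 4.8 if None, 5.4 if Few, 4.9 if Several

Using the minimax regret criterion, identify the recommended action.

Option 5

Column bests: None=6.1, Few=5.6, Several=6.2.
Option 1 regrets: 0.9, 0.0, 1.2 → max 1.2
Option 2 regrets: 2.4, 1.5, 2.2 → max 2.4
Option 3 regrets: 0.0, 1.3, 0.0 → max 1.3
Option 4 regrets: 0.3, 0.8, 1.2 → max 1.2
Option 5 regrets: 0.9, 0.5, 0.7 → max 0.9
Option 6 regrets: 1.3, 0.2, 1.3 → max 1.3
Smallest max regret = 0.9 → Option 5.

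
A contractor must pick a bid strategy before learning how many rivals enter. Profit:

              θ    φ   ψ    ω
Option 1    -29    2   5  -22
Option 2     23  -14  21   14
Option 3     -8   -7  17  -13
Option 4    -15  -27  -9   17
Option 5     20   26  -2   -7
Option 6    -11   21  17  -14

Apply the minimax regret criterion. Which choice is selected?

Option 5

Column bests: θ=23, φ=26, ψ=21, ω=17.
Option 1 regrets: 52, 24, 16, 39 → max 52
Option 2 regrets: 0, 40, 0, 3 → max 40
Option 3 regrets: 31, 33, 4, 30 → max 33
Option 4 regrets: 38, 53, 30, 0 → max 53
Option 5 regrets: 3, 0, 23, 24 → max 24
Option 6 regrets: 34, 5, 4, 31 → max 34
Smallest max regret = 24 → Option 5.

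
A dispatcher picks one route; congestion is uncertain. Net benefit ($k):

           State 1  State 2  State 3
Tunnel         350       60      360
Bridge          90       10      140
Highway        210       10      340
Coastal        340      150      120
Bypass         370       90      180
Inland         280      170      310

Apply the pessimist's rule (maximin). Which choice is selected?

Row minima: Tunnel=60, Bridge=10, Highway=10, Coastal=120, Bypass=90, Inland=170
Best worst-case = 170 → Inland.

Inland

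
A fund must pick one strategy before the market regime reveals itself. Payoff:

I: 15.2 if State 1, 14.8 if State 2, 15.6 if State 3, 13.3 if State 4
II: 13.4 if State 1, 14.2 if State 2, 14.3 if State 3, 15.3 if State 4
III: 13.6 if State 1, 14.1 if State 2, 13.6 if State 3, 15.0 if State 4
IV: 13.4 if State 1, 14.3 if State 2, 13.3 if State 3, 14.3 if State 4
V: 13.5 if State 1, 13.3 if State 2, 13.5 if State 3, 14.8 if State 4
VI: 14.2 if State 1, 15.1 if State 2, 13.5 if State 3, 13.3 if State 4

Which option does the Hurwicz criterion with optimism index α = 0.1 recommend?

III

I: 0.1·15.6 + 0.9·13.3 = 13.53
II: 0.1·15.3 + 0.9·13.4 = 13.59
III: 0.1·15.0 + 0.9·13.6 = 13.74
IV: 0.1·14.3 + 0.9·13.3 = 13.4
V: 0.1·14.8 + 0.9·13.3 = 13.45
VI: 0.1·15.1 + 0.9·13.3 = 13.48
Highest Hurwicz score = 13.74 → III.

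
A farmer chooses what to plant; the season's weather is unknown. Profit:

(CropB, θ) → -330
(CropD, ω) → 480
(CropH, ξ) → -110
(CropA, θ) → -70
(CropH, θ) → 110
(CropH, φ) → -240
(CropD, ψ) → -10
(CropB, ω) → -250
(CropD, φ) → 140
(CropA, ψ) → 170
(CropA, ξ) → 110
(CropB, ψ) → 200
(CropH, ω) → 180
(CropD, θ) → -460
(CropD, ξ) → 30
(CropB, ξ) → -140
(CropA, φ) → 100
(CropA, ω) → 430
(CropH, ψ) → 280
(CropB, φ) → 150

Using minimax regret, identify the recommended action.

Column bests: θ=110, φ=150, ψ=280, ω=480, ξ=110.
CropA regrets: 180, 50, 110, 50, 0 → max 180
CropB regrets: 440, 0, 80, 730, 250 → max 730
CropH regrets: 0, 390, 0, 300, 220 → max 390
CropD regrets: 570, 10, 290, 0, 80 → max 570
Smallest max regret = 180 → CropA.

CropA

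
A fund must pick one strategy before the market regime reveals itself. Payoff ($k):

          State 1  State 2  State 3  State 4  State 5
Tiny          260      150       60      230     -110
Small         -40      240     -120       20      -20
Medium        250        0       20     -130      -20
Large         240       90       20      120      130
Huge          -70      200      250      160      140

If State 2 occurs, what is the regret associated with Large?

Best payoff under State 2 is 240.
Regret = 240 − 90 = 150.

150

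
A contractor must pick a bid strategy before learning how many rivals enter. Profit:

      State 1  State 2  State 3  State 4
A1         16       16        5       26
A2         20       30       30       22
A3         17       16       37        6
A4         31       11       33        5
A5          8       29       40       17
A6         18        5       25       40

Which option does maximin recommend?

A2

Row minima: A1=5, A2=20, A3=6, A4=5, A5=8, A6=5
Best worst-case = 20 → A2.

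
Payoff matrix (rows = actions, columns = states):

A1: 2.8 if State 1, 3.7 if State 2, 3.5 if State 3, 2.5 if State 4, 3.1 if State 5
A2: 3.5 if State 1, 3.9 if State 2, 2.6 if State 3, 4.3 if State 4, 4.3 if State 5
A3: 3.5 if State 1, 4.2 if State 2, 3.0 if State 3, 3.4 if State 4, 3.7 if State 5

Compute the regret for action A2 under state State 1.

0.0

Best payoff under State 1 is 3.5.
Regret = 3.5 − 3.5 = 0.0.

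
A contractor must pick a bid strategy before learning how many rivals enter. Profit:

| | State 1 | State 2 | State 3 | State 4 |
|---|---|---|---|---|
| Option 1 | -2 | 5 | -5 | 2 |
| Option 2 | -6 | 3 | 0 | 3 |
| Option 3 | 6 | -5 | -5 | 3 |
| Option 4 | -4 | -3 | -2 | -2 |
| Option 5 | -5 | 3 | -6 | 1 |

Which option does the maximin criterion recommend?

Option 4

Row minima: Option 1=-5, Option 2=-6, Option 3=-5, Option 4=-4, Option 5=-6
Best worst-case = -4 → Option 4.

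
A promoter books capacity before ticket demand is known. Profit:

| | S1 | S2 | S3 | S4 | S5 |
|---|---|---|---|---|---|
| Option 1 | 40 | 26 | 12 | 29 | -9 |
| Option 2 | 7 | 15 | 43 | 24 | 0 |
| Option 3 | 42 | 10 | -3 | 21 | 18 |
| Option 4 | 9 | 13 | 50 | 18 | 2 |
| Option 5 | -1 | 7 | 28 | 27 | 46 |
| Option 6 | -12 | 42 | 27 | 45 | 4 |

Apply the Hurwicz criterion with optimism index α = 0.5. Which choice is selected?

Option 4

Option 1: 0.5·40 + 0.5·(-9) = 15.5
Option 2: 0.5·43 + 0.5·0 = 21.5
Option 3: 0.5·42 + 0.5·(-3) = 19.5
Option 4: 0.5·50 + 0.5·2 = 26
Option 5: 0.5·46 + 0.5·(-1) = 22.5
Option 6: 0.5·45 + 0.5·(-12) = 16.5
Highest Hurwicz score = 26 → Option 4.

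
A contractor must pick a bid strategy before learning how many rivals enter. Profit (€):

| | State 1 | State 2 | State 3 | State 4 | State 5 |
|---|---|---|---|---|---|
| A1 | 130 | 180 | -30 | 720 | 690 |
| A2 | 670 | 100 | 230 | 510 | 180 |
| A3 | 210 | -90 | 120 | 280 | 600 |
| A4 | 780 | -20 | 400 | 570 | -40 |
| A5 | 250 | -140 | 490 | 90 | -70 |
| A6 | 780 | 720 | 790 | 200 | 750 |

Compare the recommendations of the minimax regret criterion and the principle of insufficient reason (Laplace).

Column bests: State 1=780, State 2=720, State 3=790, State 4=720, State 5=750.
A1 regrets: 650, 540, 820, 0, 60 → max 820
A2 regrets: 110, 620, 560, 210, 570 → max 620
A3 regrets: 570, 810, 670, 440, 150 → max 810
A4 regrets: 0, 740, 390, 150, 790 → max 790
A5 regrets: 530, 860, 300, 630, 820 → max 860
A6 regrets: 0, 0, 0, 520, 0 → max 520
Smallest max regret = 520 → A6.
Row averages: A1=338, A2=338, A3=224, A4=338, A5=124, A6=648
Highest average = 648 → A6.

minimax regret → A6; laplace → A6 (agree)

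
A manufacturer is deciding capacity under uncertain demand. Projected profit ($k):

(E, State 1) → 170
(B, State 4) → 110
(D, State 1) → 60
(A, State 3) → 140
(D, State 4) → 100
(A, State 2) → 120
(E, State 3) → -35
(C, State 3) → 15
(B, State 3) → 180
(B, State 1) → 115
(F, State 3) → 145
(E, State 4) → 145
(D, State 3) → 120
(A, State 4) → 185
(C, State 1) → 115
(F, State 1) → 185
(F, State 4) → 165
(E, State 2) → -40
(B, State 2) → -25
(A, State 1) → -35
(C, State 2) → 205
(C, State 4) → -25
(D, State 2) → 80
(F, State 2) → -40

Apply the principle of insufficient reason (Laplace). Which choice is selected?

Row averages: A=102.5, B=95, C=77.5, D=90, E=60, F=113.75
Highest average = 113.75 → F.

F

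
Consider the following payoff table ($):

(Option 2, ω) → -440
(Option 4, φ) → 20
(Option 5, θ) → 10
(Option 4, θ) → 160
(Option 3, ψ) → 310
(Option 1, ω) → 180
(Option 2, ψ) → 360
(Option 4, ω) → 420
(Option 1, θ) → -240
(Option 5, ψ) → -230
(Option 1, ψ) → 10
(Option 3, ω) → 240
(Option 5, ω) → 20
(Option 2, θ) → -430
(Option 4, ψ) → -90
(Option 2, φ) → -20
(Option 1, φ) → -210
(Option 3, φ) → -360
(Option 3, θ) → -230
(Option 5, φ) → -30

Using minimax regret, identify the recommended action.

Column bests: θ=160, φ=20, ψ=360, ω=420.
Option 1 regrets: 400, 230, 350, 240 → max 400
Option 2 regrets: 590, 40, 0, 860 → max 860
Option 3 regrets: 390, 380, 50, 180 → max 390
Option 4 regrets: 0, 0, 450, 0 → max 450
Option 5 regrets: 150, 50, 590, 400 → max 590
Smallest max regret = 390 → Option 3.

Option 3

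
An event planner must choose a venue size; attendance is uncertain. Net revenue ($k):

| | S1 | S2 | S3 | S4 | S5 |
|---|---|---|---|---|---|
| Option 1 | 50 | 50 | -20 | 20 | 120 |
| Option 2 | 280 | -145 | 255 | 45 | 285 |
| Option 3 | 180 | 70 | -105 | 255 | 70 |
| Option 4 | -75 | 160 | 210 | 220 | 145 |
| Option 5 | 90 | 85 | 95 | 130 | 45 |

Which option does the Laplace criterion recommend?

Option 2

Row averages: Option 1=44, Option 2=144, Option 3=94, Option 4=132, Option 5=89
Highest average = 144 → Option 2.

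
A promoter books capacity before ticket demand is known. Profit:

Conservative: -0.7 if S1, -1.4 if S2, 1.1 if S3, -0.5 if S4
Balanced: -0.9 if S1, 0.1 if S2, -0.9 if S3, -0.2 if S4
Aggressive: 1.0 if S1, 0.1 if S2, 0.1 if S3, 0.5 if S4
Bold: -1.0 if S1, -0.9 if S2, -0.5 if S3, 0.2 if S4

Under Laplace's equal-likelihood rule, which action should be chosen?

Aggressive

Row averages: Conservative=-0.375, Balanced=-0.475, Aggressive=0.425, Bold=-0.55
Highest average = 0.425 → Aggressive.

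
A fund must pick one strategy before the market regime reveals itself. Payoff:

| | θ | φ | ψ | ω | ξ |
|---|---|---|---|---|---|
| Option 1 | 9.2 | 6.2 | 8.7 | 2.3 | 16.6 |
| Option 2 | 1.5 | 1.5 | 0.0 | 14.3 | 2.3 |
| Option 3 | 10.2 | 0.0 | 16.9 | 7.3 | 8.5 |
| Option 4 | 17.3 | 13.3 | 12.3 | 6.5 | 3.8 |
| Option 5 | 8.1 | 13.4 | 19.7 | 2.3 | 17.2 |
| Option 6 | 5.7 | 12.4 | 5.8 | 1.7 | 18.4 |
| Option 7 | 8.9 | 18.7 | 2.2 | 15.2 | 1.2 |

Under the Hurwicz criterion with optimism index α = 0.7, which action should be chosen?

Option 5

Option 1: 0.7·16.6 + 0.3·2.3 = 12.31
Option 2: 0.7·14.3 + 0.3·0.0 = 10.01
Option 3: 0.7·16.9 + 0.3·0.0 = 11.83
Option 4: 0.7·17.3 + 0.3·3.8 = 13.25
Option 5: 0.7·19.7 + 0.3·2.3 = 14.48
Option 6: 0.7·18.4 + 0.3·1.7 = 13.39
Option 7: 0.7·18.7 + 0.3·1.2 = 13.45
Highest Hurwicz score = 14.48 → Option 5.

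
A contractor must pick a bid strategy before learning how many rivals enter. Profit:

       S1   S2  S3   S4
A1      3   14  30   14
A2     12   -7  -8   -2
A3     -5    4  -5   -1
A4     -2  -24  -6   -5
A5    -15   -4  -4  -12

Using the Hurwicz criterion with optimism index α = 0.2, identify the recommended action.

A1: 0.2·30 + 0.8·3 = 8.4
A2: 0.2·12 + 0.8·(-8) = -4
A3: 0.2·4 + 0.8·(-5) = -3.2
A4: 0.2·(-2) + 0.8·(-24) = -19.6
A5: 0.2·(-4) + 0.8·(-15) = -12.8
Highest Hurwicz score = 8.4 → A1.

A1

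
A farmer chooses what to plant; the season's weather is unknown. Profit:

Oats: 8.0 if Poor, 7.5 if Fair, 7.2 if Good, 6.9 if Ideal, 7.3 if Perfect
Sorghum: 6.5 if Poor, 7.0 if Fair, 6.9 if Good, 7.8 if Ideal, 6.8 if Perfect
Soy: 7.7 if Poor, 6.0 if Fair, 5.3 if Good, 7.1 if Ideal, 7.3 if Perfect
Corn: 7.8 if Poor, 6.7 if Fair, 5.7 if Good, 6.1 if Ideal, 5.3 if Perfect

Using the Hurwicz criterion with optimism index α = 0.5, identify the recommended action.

Oats

Oats: 0.5·8.0 + 0.5·6.9 = 7.45
Sorghum: 0.5·7.8 + 0.5·6.5 = 7.15
Soy: 0.5·7.7 + 0.5·5.3 = 6.5
Corn: 0.5·7.8 + 0.5·5.3 = 6.55
Highest Hurwicz score = 7.45 → Oats.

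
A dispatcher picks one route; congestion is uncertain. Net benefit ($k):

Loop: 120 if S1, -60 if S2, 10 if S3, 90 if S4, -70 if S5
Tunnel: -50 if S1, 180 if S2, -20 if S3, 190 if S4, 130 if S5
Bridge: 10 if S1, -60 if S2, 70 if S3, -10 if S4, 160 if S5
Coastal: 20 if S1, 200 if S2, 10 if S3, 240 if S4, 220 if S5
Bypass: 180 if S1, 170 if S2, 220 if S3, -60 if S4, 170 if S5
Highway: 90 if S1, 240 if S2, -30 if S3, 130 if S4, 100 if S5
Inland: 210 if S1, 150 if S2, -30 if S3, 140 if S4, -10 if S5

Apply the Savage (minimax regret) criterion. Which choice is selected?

Column bests: S1=210, S2=240, S3=220, S4=240, S5=220.
Loop regrets: 90, 300, 210, 150, 290 → max 300
Tunnel regrets: 260, 60, 240, 50, 90 → max 260
Bridge regrets: 200, 300, 150, 250, 60 → max 300
Coastal regrets: 190, 40, 210, 0, 0 → max 210
Bypass regrets: 30, 70, 0, 300, 50 → max 300
Highway regrets: 120, 0, 250, 110, 120 → max 250
Inland regrets: 0, 90, 250, 100, 230 → max 250
Smallest max regret = 210 → Coastal.

Coastal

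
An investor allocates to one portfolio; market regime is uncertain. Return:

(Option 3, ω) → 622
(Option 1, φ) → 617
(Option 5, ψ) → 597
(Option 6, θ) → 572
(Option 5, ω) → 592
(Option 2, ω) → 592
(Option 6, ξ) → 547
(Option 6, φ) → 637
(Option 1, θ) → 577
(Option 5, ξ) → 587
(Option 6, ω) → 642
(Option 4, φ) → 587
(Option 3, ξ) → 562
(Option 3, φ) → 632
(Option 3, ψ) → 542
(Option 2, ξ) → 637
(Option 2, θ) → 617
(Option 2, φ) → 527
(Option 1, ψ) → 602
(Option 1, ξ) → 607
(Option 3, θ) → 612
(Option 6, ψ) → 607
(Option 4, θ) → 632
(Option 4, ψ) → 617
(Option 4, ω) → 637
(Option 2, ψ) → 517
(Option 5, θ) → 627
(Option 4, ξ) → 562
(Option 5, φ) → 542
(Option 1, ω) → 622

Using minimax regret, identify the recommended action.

Column bests: θ=632, φ=637, ψ=617, ω=642, ξ=637.
Option 1 regrets: 55, 20, 15, 20, 30 → max 55
Option 2 regrets: 15, 110, 100, 50, 0 → max 110
Option 3 regrets: 20, 5, 75, 20, 75 → max 75
Option 4 regrets: 0, 50, 0, 5, 75 → max 75
Option 5 regrets: 5, 95, 20, 50, 50 → max 95
Option 6 regrets: 60, 0, 10, 0, 90 → max 90
Smallest max regret = 55 → Option 1.

Option 1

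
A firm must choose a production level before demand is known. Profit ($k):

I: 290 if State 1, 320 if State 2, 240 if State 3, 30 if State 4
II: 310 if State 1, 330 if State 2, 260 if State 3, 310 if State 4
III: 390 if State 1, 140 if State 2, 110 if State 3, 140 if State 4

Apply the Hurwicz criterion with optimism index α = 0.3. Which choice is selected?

II

I: 0.3·320 + 0.7·30 = 117
II: 0.3·330 + 0.7·260 = 281
III: 0.3·390 + 0.7·110 = 194
Highest Hurwicz score = 281 → II.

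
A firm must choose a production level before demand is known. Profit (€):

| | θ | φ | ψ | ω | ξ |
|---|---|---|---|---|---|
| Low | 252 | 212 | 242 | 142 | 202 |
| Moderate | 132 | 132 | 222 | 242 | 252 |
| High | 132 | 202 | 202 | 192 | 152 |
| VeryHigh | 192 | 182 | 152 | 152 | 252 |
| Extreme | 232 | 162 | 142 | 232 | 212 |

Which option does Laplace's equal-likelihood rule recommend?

Row averages: Low=210, Moderate=196, High=176, VeryHigh=186, Extreme=196
Highest average = 210 → Low.

Low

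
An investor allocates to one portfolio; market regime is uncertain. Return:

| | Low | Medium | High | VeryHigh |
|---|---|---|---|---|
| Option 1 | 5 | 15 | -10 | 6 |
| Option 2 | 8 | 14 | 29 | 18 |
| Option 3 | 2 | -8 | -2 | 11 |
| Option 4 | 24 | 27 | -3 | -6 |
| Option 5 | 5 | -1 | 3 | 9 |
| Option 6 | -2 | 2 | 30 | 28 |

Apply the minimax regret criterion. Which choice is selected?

Column bests: Low=24, Medium=27, High=30, VeryHigh=28.
Option 1 regrets: 19, 12, 40, 22 → max 40
Option 2 regrets: 16, 13, 1, 10 → max 16
Option 3 regrets: 22, 35, 32, 17 → max 35
Option 4 regrets: 0, 0, 33, 34 → max 34
Option 5 regrets: 19, 28, 27, 19 → max 28
Option 6 regrets: 26, 25, 0, 0 → max 26
Smallest max regret = 16 → Option 2.

Option 2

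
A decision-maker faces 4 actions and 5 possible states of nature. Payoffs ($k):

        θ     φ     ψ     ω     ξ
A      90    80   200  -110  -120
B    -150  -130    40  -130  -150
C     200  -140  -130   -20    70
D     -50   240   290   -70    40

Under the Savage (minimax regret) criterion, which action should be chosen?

A

Column bests: θ=200, φ=240, ψ=290, ω=-20, ξ=70.
A regrets: 110, 160, 90, 90, 190 → max 190
B regrets: 350, 370, 250, 110, 220 → max 370
C regrets: 0, 380, 420, 0, 0 → max 420
D regrets: 250, 0, 0, 50, 30 → max 250
Smallest max regret = 190 → A.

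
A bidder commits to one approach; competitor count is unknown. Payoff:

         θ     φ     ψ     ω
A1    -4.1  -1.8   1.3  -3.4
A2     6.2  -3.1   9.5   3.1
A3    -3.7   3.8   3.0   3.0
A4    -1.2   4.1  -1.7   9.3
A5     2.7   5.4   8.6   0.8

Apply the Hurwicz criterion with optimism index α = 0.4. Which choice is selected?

A5

A1: 0.4·1.3 + 0.6·(-4.1) = -1.94
A2: 0.4·9.5 + 0.6·(-3.1) = 1.94
A3: 0.4·3.8 + 0.6·(-3.7) = -0.7
A4: 0.4·9.3 + 0.6·(-1.7) = 2.7
A5: 0.4·8.6 + 0.6·0.8 = 3.92
Highest Hurwicz score = 3.92 → A5.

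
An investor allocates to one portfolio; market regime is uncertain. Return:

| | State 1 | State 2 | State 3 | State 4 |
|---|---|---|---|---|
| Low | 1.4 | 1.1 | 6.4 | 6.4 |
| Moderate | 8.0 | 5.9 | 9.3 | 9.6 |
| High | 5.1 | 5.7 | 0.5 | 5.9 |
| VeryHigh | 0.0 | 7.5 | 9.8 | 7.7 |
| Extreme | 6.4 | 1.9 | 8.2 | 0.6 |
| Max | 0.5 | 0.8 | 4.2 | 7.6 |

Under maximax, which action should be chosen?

Row maxima: Low=6.4, Moderate=9.6, High=5.9, VeryHigh=9.8, Extreme=8.2, Max=7.6
Best best-case = 9.8 → VeryHigh.

VeryHigh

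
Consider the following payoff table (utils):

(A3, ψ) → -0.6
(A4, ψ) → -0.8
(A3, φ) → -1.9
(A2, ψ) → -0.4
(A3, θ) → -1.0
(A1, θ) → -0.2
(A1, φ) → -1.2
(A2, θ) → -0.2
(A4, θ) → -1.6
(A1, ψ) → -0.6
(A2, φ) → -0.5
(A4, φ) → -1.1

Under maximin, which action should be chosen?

Row minima: A1=-1.2, A2=-0.5, A3=-1.9, A4=-1.6
Best worst-case = -0.5 → A2.

A2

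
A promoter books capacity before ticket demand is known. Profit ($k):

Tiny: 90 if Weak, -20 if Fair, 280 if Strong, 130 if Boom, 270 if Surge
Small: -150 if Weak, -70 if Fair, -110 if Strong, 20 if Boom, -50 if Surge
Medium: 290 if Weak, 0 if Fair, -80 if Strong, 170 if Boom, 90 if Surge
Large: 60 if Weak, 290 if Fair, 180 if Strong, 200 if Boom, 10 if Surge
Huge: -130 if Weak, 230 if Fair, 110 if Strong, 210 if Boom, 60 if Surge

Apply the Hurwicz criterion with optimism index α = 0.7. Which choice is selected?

Large

Tiny: 0.7·280 + 0.3·(-20) = 190
Small: 0.7·20 + 0.3·(-150) = -31
Medium: 0.7·290 + 0.3·(-80) = 179
Large: 0.7·290 + 0.3·10 = 206
Huge: 0.7·230 + 0.3·(-130) = 122
Highest Hurwicz score = 206 → Large.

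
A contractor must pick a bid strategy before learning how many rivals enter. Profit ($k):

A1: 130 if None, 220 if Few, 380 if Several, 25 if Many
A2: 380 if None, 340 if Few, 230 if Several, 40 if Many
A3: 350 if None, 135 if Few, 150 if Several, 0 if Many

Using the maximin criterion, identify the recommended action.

Row minima: A1=25, A2=40, A3=0
Best worst-case = 40 → A2.

A2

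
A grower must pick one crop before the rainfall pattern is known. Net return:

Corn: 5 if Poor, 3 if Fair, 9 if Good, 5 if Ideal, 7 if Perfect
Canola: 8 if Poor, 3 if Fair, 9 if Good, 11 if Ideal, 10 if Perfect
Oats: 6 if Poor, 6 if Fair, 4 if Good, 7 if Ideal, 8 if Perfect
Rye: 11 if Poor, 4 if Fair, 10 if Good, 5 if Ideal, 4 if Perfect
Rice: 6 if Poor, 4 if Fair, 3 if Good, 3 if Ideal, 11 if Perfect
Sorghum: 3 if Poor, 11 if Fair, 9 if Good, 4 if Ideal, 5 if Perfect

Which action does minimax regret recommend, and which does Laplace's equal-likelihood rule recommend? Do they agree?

Column bests: Poor=11, Fair=11, Good=10, Ideal=11, Perfect=11.
Corn regrets: 6, 8, 1, 6, 4 → max 8
Canola regrets: 3, 8, 1, 0, 1 → max 8
Oats regrets: 5, 5, 6, 4, 3 → max 6
Rye regrets: 0, 7, 0, 6, 7 → max 7
Rice regrets: 5, 7, 7, 8, 0 → max 8
Sorghum regrets: 8, 0, 1, 7, 6 → max 8
Smallest max regret = 6 → Oats.
Row averages: Corn=5.8, Canola=8.2, Oats=6.2, Rye=6.8, Rice=5.4, Sorghum=6.4
Highest average = 8.2 → Canola.

minimax regret → Oats; laplace → Canola (disagree)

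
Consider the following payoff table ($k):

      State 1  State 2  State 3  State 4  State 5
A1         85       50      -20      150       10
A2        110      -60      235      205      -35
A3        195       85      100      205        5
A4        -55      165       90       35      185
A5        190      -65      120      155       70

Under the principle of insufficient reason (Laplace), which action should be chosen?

Row averages: A1=55, A2=91, A3=118, A4=84, A5=94
Highest average = 118 → A3.

A3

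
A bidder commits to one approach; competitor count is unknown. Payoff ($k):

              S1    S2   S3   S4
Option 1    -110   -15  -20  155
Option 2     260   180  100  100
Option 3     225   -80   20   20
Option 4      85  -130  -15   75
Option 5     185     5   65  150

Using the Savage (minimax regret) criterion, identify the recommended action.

Option 2

Column bests: S1=260, S2=180, S3=100, S4=155.
Option 1 regrets: 370, 195, 120, 0 → max 370
Option 2 regrets: 0, 0, 0, 55 → max 55
Option 3 regrets: 35, 260, 80, 135 → max 260
Option 4 regrets: 175, 310, 115, 80 → max 310
Option 5 regrets: 75, 175, 35, 5 → max 175
Smallest max regret = 55 → Option 2.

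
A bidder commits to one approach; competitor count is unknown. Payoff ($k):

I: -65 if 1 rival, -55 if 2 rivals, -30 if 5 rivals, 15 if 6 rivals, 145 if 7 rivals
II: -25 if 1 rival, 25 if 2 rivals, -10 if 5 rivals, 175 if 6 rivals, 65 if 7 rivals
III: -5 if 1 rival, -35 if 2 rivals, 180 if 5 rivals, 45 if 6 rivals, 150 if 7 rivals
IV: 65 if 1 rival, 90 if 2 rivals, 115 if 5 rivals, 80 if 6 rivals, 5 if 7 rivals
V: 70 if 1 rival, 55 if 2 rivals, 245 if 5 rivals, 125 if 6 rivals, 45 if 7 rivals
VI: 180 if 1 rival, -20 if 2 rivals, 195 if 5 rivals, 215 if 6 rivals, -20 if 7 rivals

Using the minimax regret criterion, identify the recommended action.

V

Column bests: 1 rival=180, 2 rivals=90, 5 rivals=245, 6 rivals=215, 7 rivals=150.
I regrets: 245, 145, 275, 200, 5 → max 275
II regrets: 205, 65, 255, 40, 85 → max 255
III regrets: 185, 125, 65, 170, 0 → max 185
IV regrets: 115, 0, 130, 135, 145 → max 145
V regrets: 110, 35, 0, 90, 105 → max 110
VI regrets: 0, 110, 50, 0, 170 → max 170
Smallest max regret = 110 → V.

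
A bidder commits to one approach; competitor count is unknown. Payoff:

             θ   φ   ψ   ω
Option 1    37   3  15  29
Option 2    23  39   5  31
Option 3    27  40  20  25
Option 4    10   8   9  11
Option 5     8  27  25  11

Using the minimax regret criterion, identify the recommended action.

Option 3

Column bests: θ=37, φ=40, ψ=25, ω=31.
Option 1 regrets: 0, 37, 10, 2 → max 37
Option 2 regrets: 14, 1, 20, 0 → max 20
Option 3 regrets: 10, 0, 5, 6 → max 10
Option 4 regrets: 27, 32, 16, 20 → max 32
Option 5 regrets: 29, 13, 0, 20 → max 29
Smallest max regret = 10 → Option 3.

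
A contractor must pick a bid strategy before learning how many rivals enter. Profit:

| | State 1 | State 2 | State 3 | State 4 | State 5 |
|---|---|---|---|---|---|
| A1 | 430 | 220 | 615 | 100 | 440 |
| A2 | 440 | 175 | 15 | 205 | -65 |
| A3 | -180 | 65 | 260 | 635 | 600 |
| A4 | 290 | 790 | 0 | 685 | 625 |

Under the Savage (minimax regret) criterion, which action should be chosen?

A1

Column bests: State 1=440, State 2=790, State 3=615, State 4=685, State 5=625.
A1 regrets: 10, 570, 0, 585, 185 → max 585
A2 regrets: 0, 615, 600, 480, 690 → max 690
A3 regrets: 620, 725, 355, 50, 25 → max 725
A4 regrets: 150, 0, 615, 0, 0 → max 615
Smallest max regret = 585 → A1.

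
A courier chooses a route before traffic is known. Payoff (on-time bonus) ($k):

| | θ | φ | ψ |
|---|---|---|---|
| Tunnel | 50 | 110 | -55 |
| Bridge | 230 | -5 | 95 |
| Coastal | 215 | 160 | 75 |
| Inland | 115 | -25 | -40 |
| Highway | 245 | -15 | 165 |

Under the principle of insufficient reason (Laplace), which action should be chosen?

Coastal

Row averages: Tunnel=35, Bridge=320/3, Coastal=150, Inland=50/3, Highway=395/3
Highest average = 150 → Coastal.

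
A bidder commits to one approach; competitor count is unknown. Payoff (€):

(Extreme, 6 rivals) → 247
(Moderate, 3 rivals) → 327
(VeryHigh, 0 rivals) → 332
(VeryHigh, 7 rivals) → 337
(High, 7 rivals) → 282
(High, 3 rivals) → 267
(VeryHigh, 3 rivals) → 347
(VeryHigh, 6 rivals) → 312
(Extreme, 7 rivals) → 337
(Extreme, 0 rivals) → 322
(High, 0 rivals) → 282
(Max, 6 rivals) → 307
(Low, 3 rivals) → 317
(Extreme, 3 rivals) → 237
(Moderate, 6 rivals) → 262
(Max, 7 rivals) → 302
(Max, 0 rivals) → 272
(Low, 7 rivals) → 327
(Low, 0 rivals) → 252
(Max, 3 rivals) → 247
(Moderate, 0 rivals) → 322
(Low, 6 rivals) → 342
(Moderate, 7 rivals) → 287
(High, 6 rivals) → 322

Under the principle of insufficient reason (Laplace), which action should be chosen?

VeryHigh

Row averages: Low=309.5, Moderate=299.5, High=288.25, VeryHigh=332, Extreme=285.75, Max=282
Highest average = 332 → VeryHigh.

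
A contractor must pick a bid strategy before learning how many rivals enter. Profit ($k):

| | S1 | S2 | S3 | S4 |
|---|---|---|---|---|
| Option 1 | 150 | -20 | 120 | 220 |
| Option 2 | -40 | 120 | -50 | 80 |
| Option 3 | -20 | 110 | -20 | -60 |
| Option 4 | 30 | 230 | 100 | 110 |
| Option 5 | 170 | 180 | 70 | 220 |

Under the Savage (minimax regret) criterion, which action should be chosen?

Option 5

Column bests: S1=170, S2=230, S3=120, S4=220.
Option 1 regrets: 20, 250, 0, 0 → max 250
Option 2 regrets: 210, 110, 170, 140 → max 210
Option 3 regrets: 190, 120, 140, 280 → max 280
Option 4 regrets: 140, 0, 20, 110 → max 140
Option 5 regrets: 0, 50, 50, 0 → max 50
Smallest max regret = 50 → Option 5.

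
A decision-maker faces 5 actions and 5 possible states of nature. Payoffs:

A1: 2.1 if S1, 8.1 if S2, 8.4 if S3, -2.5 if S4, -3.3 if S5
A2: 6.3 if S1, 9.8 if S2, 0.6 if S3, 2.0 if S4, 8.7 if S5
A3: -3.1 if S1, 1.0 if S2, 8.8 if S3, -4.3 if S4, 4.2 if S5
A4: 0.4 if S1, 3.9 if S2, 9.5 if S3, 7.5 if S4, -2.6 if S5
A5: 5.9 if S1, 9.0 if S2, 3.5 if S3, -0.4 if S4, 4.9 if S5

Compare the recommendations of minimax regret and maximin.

Column bests: S1=6.3, S2=9.8, S3=9.5, S4=7.5, S5=8.7.
A1 regrets: 4.2, 1.7, 1.1, 10.0, 12.0 → max 12.0
A2 regrets: 0.0, 0.0, 8.9, 5.5, 0.0 → max 8.9
A3 regrets: 9.4, 8.8, 0.7, 11.8, 4.5 → max 11.8
A4 regrets: 5.9, 5.9, 0.0, 0.0, 11.3 → max 11.3
A5 regrets: 0.4, 0.8, 6.0, 7.9, 3.8 → max 7.9
Smallest max regret = 7.9 → A5.
Row minima: A1=-3.3, A2=0.6, A3=-4.3, A4=-2.6, A5=-0.4
Best worst-case = 0.6 → A2.

minimax regret → A5; maximin → A2 (disagree)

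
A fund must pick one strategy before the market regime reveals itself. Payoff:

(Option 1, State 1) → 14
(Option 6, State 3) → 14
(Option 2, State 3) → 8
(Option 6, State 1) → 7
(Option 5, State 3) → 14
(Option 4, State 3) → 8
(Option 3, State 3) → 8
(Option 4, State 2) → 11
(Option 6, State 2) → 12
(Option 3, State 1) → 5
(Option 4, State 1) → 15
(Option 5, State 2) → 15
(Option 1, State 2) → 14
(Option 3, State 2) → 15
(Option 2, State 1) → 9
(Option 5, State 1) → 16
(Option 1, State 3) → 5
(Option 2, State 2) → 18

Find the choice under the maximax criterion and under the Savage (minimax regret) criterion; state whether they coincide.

maximax → Option 2; minimax regret → Option 5 (disagree)

Row maxima: Option 1=14, Option 2=18, Option 3=15, Option 4=15, Option 5=16, Option 6=14
Best best-case = 18 → Option 2.
Column bests: State 1=16, State 2=18, State 3=14.
Option 1 regrets: 2, 4, 9 → max 9
Option 2 regrets: 7, 0, 6 → max 7
Option 3 regrets: 11, 3, 6 → max 11
Option 4 regrets: 1, 7, 6 → max 7
Option 5 regrets: 0, 3, 0 → max 3
Option 6 regrets: 9, 6, 0 → max 9
Smallest max regret = 3 → Option 5.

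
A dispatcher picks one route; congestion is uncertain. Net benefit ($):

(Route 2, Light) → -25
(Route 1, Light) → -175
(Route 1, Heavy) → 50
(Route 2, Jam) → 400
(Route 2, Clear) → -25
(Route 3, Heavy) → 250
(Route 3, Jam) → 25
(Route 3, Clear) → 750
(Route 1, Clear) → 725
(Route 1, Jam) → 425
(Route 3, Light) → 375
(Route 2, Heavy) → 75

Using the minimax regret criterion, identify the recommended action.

Route 3

Column bests: Clear=750, Light=375, Heavy=250, Jam=425.
Route 1 regrets: 25, 550, 200, 0 → max 550
Route 2 regrets: 775, 400, 175, 25 → max 775
Route 3 regrets: 0, 0, 0, 400 → max 400
Smallest max regret = 400 → Route 3.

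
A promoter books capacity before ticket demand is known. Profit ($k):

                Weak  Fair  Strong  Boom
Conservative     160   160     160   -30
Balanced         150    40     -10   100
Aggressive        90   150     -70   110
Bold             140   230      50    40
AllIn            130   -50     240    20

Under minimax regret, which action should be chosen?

Conservative

Column bests: Weak=160, Fair=230, Strong=240, Boom=110.
Conservative regrets: 0, 70, 80, 140 → max 140
Balanced regrets: 10, 190, 250, 10 → max 250
Aggressive regrets: 70, 80, 310, 0 → max 310
Bold regrets: 20, 0, 190, 70 → max 190
AllIn regrets: 30, 280, 0, 90 → max 280
Smallest max regret = 140 → Conservative.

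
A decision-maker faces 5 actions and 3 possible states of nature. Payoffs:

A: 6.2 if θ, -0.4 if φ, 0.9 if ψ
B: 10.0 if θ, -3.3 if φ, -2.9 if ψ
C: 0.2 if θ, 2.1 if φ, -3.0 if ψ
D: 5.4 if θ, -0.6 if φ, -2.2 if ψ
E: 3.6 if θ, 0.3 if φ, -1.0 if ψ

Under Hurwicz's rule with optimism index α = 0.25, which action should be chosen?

A: 0.25·6.2 + 0.75·(-0.4) = 1.25
B: 0.25·10.0 + 0.75·(-3.3) = 0.025
C: 0.25·2.1 + 0.75·(-3.0) = -1.725
D: 0.25·5.4 + 0.75·(-2.2) = -0.3
E: 0.25·3.6 + 0.75·(-1.0) = 0.15
Highest Hurwicz score = 1.25 → A.

A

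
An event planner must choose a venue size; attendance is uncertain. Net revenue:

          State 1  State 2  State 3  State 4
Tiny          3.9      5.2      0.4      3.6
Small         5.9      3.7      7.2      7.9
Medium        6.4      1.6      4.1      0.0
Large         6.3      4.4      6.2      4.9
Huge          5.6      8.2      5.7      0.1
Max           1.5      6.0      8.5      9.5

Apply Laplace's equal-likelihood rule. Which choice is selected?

Row averages: Tiny=3.275, Small=6.175, Medium=3.025, Large=5.45, Huge=4.9, Max=6.375
Highest average = 6.375 → Max.

Max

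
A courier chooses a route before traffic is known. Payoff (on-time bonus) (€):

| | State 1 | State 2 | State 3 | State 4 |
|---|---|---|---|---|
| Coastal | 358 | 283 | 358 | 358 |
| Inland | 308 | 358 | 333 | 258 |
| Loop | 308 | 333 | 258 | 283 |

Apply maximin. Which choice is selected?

Coastal

Row minima: Coastal=283, Inland=258, Loop=258
Best worst-case = 283 → Coastal.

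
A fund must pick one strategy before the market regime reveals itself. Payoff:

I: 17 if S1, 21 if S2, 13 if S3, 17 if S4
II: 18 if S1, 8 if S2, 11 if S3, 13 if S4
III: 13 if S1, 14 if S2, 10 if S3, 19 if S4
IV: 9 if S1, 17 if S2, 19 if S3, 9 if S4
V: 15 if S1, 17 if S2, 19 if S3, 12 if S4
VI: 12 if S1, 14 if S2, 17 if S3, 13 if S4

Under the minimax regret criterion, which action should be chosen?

Column bests: S1=18, S2=21, S3=19, S4=19.
I regrets: 1, 0, 6, 2 → max 6
II regrets: 0, 13, 8, 6 → max 13
III regrets: 5, 7, 9, 0 → max 9
IV regrets: 9, 4, 0, 10 → max 10
V regrets: 3, 4, 0, 7 → max 7
VI regrets: 6, 7, 2, 6 → max 7
Smallest max regret = 6 → I.

I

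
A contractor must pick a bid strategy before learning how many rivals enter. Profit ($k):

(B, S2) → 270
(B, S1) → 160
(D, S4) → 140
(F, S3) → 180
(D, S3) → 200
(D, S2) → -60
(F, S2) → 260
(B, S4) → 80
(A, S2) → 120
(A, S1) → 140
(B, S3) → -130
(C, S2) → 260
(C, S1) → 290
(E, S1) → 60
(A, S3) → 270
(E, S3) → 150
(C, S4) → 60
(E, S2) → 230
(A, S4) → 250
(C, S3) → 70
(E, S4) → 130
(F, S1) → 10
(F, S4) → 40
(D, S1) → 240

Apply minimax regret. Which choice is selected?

Column bests: S1=290, S2=270, S3=270, S4=250.
A regrets: 150, 150, 0, 0 → max 150
B regrets: 130, 0, 400, 170 → max 400
C regrets: 0, 10, 200, 190 → max 200
D regrets: 50, 330, 70, 110 → max 330
E regrets: 230, 40, 120, 120 → max 230
F regrets: 280, 10, 90, 210 → max 280
Smallest max regret = 150 → A.

A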